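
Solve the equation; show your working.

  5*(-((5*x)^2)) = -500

Step 1. [5*(-((5*x)^2)) = -500] 5 out front; divide by 5 ⇒ div: -((5*x)^2) = -100.
Step 2. [-((5*x)^2) = -100] leading − — multiply by −1 ⇒ neg: (5*x)^2 = 100.
Step 3. [(5*x)^2 = 100] 100 ≥ 0, LHS is (·)² — take ±√ ⇒ sqrt: 5*x = 10 or -10.
Step 4. [5*x = 10 or -10] LHS = 5·(…); ÷5 both sides, so div: x = 2 or -2.

Answer: x ∈ {-2, 2}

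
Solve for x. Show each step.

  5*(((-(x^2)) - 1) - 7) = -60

Step 1. [5*(((-(x^2)) - 1) - 7) = -60] divide by the outer 5, so div: ((-(x^2)) - 1) - 7 = -12.
Step 2. [((-(x^2)) - 1) - 7 = -12] -7 is outermost — add 7 both sides, so sub: (-(x^2)) - 1 = -5.
Step 3. [(-(x^2)) - 1 = -5] add 1: x sits inside (… - 1) ⇒ sub: -(x^2) = -4.
Step 4. [-(x^2) = -4] LHS negated; negate both sides ⇒ neg: x^2 = 4.
Step 5. [x^2 = 4] √ both sides: 4 ≥ 0 gives two branches ⇒ sqrt: x = 2 or -2.

Answer: x ∈ {-2, 2}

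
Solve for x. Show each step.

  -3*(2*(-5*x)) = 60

Step 1. [-3*(2*(-5*x)) = 60] leading coefficient -3: divide by -3 ⇒ div: 2*(-5*x) = -20.
Step 2. [2*(-5*x) = -20] 2·(inner) — divide through by 2. So div: -5*x = -10.
Step 3. [-5*x = -10] -5 out front; divide by -5, so div: x = 2.

Answer: x ∈ {2}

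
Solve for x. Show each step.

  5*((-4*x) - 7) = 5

Step 1. [5*((-4*x) - 7) = 5] divide by the outer 5 ⇒ div: (-4*x) - 7 = 1.
Step 2. [(-4*x) - 7 = 1] the outer -7 inverts by adding 7, so sub: -4*x = 8.
Step 3. [-4*x = 8] -4 out front; divide by -4 ⇒ div: x = -2.

Answer: x ∈ {-2}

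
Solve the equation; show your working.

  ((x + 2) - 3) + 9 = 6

Step 1. [((x + 2) - 3) + 9 = 6] subtract 9: x sits inside (… + 9) ⇒ sub: (x + 2) - 3 = -3.
Step 2. [(x + 2) - 3 = -3] -3 is outermost — add 3 both sides ⇒ sub: x + 2 = 0.
Step 3. [x + 2 = 0] 2 comes off first (subtract 2) ⇒ sub: x = -2.

Answer: x ∈ {-2}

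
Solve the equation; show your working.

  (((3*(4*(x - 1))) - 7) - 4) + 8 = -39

Step 1. [(((3*(4*(x - 1))) - 7) - 4) + 8 = -39] 8 comes off first (subtract 8) ⇒ sub: ((3*(4*(x - 1))) - 7) - 4 = -47.
Step 2. [((3*(4*(x - 1))) - 7) - 4 = -47] peel the -4: add 4 from each side, so sub: (3*(4*(x - 1))) - 7 = -43.
Step 3. [(3*(4*(x - 1))) - 7 = -43] add 7: x sits inside (… - 7), so sub: 3*(4*(x - 1)) = -36.
Step 4. [3*(4*(x - 1)) = -36] LHS = 3·(…); ÷3 both sides ⇒ div: 4*(x - 1) = -12.
Step 5. [4*(x - 1) = -12] divide by the outer 4. So div: x - 1 = -3.
Step 6. [x - 1 = -3] -1 is outermost — add 1 both sides, so sub: x = -2.

Answer: x ∈ {-2}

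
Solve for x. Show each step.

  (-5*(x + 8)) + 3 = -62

Step 1. [(-5*(x + 8)) + 3 = -62] 3 comes off first (subtract 3) ⇒ sub: -5*(x + 8) = -65.
Step 2. [-5*(x + 8) = -65] LHS = -5·(…); ÷-5 both sides, so div: x + 8 = 13.
Step 3. [x + 8 = 13] +8 is outermost — subtract 8 both sides. So sub: x = 5.

Answer: x ∈ {5}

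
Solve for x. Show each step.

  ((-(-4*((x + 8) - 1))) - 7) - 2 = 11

Step 1. [((-(-4*((x + 8) - 1))) - 7) - 2 = 11] peel the -2: add 2 from each side, so sub: (-(-4*((x + 8) - 1))) - 7 = 13.
Step 2. [(-(-4*((x + 8) - 1))) - 7 = 13] -7 is outermost — add 7 both sides, so sub: -(-4*((x + 8) - 1)) = 20.
Step 3. [-(-4*((x + 8) - 1)) = 20] leading − — multiply by −1. So neg: -4*((x + 8) - 1) = -20.
Step 4. [-4*((x + 8) - 1) = -20] -4·(inner) — divide through by -4. So div: (x + 8) - 1 = 5.
Step 5. [(x + 8) - 1 = 5] -1 is outermost — add 1 both sides, so sub: x + 8 = 6.
Step 6. [x + 8 = 6] peel the +8: subtract 8 from each side, so sub: x = -2.

Answer: x ∈ {-2}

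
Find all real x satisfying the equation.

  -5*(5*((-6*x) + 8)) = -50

Step 1. [-5*(5*((-6*x) + 8)) = -50] -5 out front; divide by -5 ⇒ div: 5*((-6*x) + 8) = 10.
Step 2. [5*((-6*x) + 8) = 10] leading coefficient 5: divide by 5. So div: (-6*x) + 8 = 2.
Step 3. [(-6*x) + 8 = 2] the outer +8 inverts by subtracting 8. So sub: -6*x = -6.
Step 4. [-6*x = -6] leading coefficient -6: divide by -6. So div: x = 1.

Answer: x ∈ {1}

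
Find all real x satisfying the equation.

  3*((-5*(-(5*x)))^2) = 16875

Step 1. [3*((-5*(-(5*x)))^2) = 16875] LHS = 3·(…); ÷3 both sides, so div: (-5*(-(5*x)))^2 = 5625.
Step 2. [(-5*(-(5*x)))^2 = 5625] 5625 ≥ 0, LHS is (·)² — take ±√, so sqrt: -5*(-(5*x)) = 75 or -75.
Step 3. [-5*(-(5*x)) = 75 or -75] leading coefficient -5: divide by -5 ⇒ div: -(5*x) = -15 or 15.
Step 4. [-(5*x) = -15 or 15] flip signs both sides, so neg: 5*x = 15 or -15.
Step 5. [5*x = 15 or -15] divide by the outer 5, so div: x = 3 or -3.

Answer: x ∈ {-3, 3}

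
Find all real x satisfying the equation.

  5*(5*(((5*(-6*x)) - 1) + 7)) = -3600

Step 1. [5*(5*(((5*(-6*x)) - 1) + 7)) = -3600] LHS = 5·(…); ÷5 both sides, so div: 5*(((5*(-6*x)) - 1) + 7) = -720.
Step 2. [5*(((5*(-6*x)) - 1) + 7) = -720] LHS = 5·(…); ÷5 both sides, so div: ((5*(-6*x)) - 1) + 7 = -144.
Step 3. [((5*(-6*x)) - 1) + 7 = -144] peel the +7: subtract 7 from each side ⇒ sub: (5*(-6*x)) - 1 = -151.
Step 4. [(5*(-6*x)) - 1 = -151] peel the -1: add 1 from each side. So sub: 5*(-6*x) = -150.
Step 5. [5*(-6*x) = -150] LHS = 5·(…); ÷5 both sides ⇒ div: -6*x = -30.
Step 6. [-6*x = -30] leading coefficient -6: divide by -6 ⇒ div: x = 5.

Answer: x ∈ {5}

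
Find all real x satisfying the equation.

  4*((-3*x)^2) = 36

Step 1. [4*((-3*x)^2) = 36] divide by the outer 4 ⇒ div: (-3*x)^2 = 9.
Step 2. [(-3*x)^2 = 9] 9 ≥ 0, LHS is (·)² — take ±√ ⇒ sqrt: -3*x = 3 or -3.
Step 3. [-3*x = 3 or -3] -3·(inner) — divide through by -3. So div: x = -1 or 1.

Answer: x ∈ {-1, 1}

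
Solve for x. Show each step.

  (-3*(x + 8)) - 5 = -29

Step 1. [(-3*(x + 8)) - 5 = -29] add 5: x sits inside (… - 5). So sub: -3*(x + 8) = -24.
Step 2. [-3*(x + 8) = -24] -3·(inner) — divide through by -3. So div: x + 8 = 8.
Step 3. [x + 8 = 8] the outer +8 inverts by subtracting 8, so sub: x = 0.

Answer: x ∈ {0}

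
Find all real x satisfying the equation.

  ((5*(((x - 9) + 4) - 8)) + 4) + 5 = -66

Step 1. [((5*(((x - 9) + 4) - 8)) + 4) + 5 = -66] subtract 5: x sits inside (… + 5). So sub: (5*(((x - 9) + 4) - 8)) + 4 = -71.
Step 2. [(5*(((x - 9) + 4) - 8)) + 4 = -71] +4 is outermost — subtract 4 both sides, so sub: 5*(((x - 9) + 4) - 8) = -75.
Step 3. [5*(((x - 9) + 4) - 8) = -75] leading coefficient 5: divide by 5. So div: ((x - 9) + 4) - 8 = -15.
Step 4. [((x - 9) + 4) - 8 = -15] peel the -8: add 8 from each side. So sub: (x - 9) + 4 = -7.
Step 5. [(x - 9) + 4 = -7] peel the +4: subtract 4 from each side ⇒ sub: x - 9 = -11.
Step 6. [x - 9 = -11] add 9: x sits inside (… - 9), so sub: x = -2.

Answer: x ∈ {-2}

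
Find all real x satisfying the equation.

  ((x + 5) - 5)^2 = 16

Step 1. [((x + 5) - 5)^2 = 16] 16 ≥ 0, LHS is (·)² — take ±√, so sqrt: (x + 5) - 5 = 4 or -4.
Step 2. [(x + 5) - 5 = 4 or -4] 5 comes off first (add 5). So sub: x + 5 = 9 or 1.
Step 3. [x + 5 = 9 or 1] +5 is outermost — subtract 5 both sides. So sub: x = 4 or -4.

Answer: x ∈ {-4, 4}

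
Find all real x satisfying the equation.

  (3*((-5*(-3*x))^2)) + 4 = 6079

Step 1. [(3*((-5*(-3*x))^2)) + 4 = 6079] subtract 4: x sits inside (… + 4), so sub: 3*((-5*(-3*x))^2) = 6075.
Step 2. [3*((-5*(-3*x))^2) = 6075] 3·(inner) — divide through by 3. So div: (-5*(-3*x))^2 = 2025.
Step 3. [(-5*(-3*x))^2 = 2025] LHS squared, RHS 2025 ≥ 0: apply √ (±) ⇒ sqrt: -5*(-3*x) = 45 or -45.
Step 4. [-5*(-3*x) = 45 or -45] divide by the outer -5 ⇒ div: -3*x = -9 or 9.
Step 5. [-3*x = -9 or 9] divide by the outer -3, so div: x = 3 or -3.

Answer: x ∈ {-3, 3}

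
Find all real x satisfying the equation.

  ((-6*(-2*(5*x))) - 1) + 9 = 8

Step 1. [((-6*(-2*(5*x))) - 1) + 9 = 8] subtract 9: x sits inside (… + 9) ⇒ sub: (-6*(-2*(5*x))) - 1 = -1.
Step 2. [(-6*(-2*(5*x))) - 1 = -1] peel the -1: add 1 from each side ⇒ sub: -6*(-2*(5*x)) = 0.
Step 3. [-6*(-2*(5*x)) = 0] divide by the outer -6, so div: -2*(5*x) = 0.
Step 4. [-2*(5*x) = 0] -2 out front; divide by -2. So div: 5*x = 0.
Step 5. [5*x = 0] 5·(inner) — divide through by 5 ⇒ div: x = 0.

Answer: x ∈ {0}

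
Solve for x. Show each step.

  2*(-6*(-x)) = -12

Step 1. [2*(-6*(-x)) = -12] leading coefficient 2: divide by 2. So div: -6*(-x) = -6.
Step 2. [-6*(-x) = -6] LHS = -6·(…); ÷-6 both sides. So div: -x = 1.
Step 3. [-x = 1] flip signs both sides, so neg: x = -1.

Answer: x ∈ {-1}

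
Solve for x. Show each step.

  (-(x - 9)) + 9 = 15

Step 1. [(-(x - 9)) + 9 = 15] the outer +9 inverts by subtracting 9. So sub: -(x - 9) = 6.
Step 2. [-(x - 9) = 6] LHS negated; negate both sides ⇒ neg: x - 9 = -6.
Step 3. [x - 9 = -6] add 9: x sits inside (… - 9), so sub: x = 3.

Answer: x ∈ {3}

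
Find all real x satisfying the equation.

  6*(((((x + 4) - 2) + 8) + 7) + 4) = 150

Step 1. [6*(((((x + 4) - 2) + 8) + 7) + 4) = 150] 6 out front; divide by 6, so div: ((((x + 4) - 2) + 8) + 7) + 4 = 25.
Step 2. [((((x + 4) - 2) + 8) + 7) + 4 = 25] +4 is outermost — subtract 4 both sides, so sub: (((x + 4) - 2) + 8) + 7 = 21.
Step 3. [(((x + 4) - 2) + 8) + 7 = 21] the outer +7 inverts by subtracting 7. So sub: ((x + 4) - 2) + 8 = 14.
Step 4. [((x + 4) - 2) + 8 = 14] the outer +8 inverts by subtracting 8 ⇒ sub: (x + 4) - 2 = 6.
Step 5. [(x + 4) - 2 = 6] the outer -2 inverts by adding 2 ⇒ sub: x + 4 = 8.
Step 6. [x + 4 = 8] peel the +4: subtract 4 from each side ⇒ sub: x = 4.

Answer: x ∈ {4}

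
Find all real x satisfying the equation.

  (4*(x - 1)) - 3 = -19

Step 1. [(4*(x - 1)) - 3 = -19] peel the -3: add 3 from each side. So sub: 4*(x - 1) = -16.
Step 2. [4*(x - 1) = -16] 4·(inner) — divide through by 4, so div: x - 1 = -4.
Step 3. [x - 1 = -4] add 1: x sits inside (… - 1) ⇒ sub: x = -3.

Answer: x ∈ {-3}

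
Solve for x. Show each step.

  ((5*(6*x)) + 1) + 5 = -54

Step 1. [((5*(6*x)) + 1) + 5 = -54] subtract 5: x sits inside (… + 5), so sub: (5*(6*x)) + 1 = -59.
Step 2. [(5*(6*x)) + 1 = -59] peel the +1: subtract 1 from each side ⇒ sub: 5*(6*x) = -60.
Step 3. [5*(6*x) = -60] divide by the outer 5, so div: 6*x = -12.
Step 4. [6*x = -12] 6·(inner) — divide through by 6 ⇒ div: x = -2.

Answer: x ∈ {-2}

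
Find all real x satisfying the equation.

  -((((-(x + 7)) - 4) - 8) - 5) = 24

Step 1. [-((((-(x + 7)) - 4) - 8) - 5) = 24] flip signs both sides ⇒ neg: (((-(x + 7)) - 4) - 8) - 5 = -24.
Step 2. [(((-(x + 7)) - 4) - 8) - 5 = -24] 5 comes off first (add 5) ⇒ sub: ((-(x + 7)) - 4) - 8 = -19.
Step 3. [((-(x + 7)) - 4) - 8 = -19] add 8: x sits inside (… - 8), so sub: (-(x + 7)) - 4 = -11.
Step 4. [(-(x + 7)) - 4 = -11] 4 comes off first (add 4), so sub: -(x + 7) = -7.
Step 5. [-(x + 7) = -7] LHS negated; negate both sides ⇒ neg: x + 7 = 7.
Step 6. [x + 7 = 7] the outer +7 inverts by subtracting 7, so sub: x = 0.

Answer: x ∈ {0}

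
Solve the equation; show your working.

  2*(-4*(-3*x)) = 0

Step 1. [2*(-4*(-3*x)) = 0] LHS = 2·(…); ÷2 both sides, so div: -4*(-3*x) = 0.
Step 2. [-4*(-3*x) = 0] -4·(inner) — divide through by -4, so div: -3*x = 0.
Step 3. [-3*x = 0] divide by the outer -3, so div: x = 0.

Answer: x ∈ {0}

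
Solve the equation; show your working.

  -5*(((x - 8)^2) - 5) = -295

Step 1. [-5*(((x - 8)^2) - 5) = -295] leading coefficient -5: divide by -5. So div: ((x - 8)^2) - 5 = 59.
Step 2. [((x - 8)^2) - 5 = 59] 5 comes off first (add 5) ⇒ sub: (x - 8)^2 = 64.
Step 3. [(x - 8)^2 = 64] LHS squared, RHS 64 ≥ 0: apply √ (±) ⇒ sqrt: x - 8 = 8 or -8.
Step 4. [x - 8 = 8 or -8] the outer -8 inverts by adding 8. So sub: x = 16 or 0.

Answer: x ∈ {0, 16}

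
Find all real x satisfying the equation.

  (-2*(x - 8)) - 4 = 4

Step 1. [(-2*(x - 8)) - 4 = 4] -2 | LHS and -2 | 4: pull -2 out ⇒ factor: (x - 8) + 2 = -2.
Step 2. [(x - 8) + 2 = -2] the outer +2 inverts by subtracting 2, so sub: x - 8 = -4.
Step 3. [x - 8 = -4] the outer -8 inverts by adding 8, so sub: x = 4.

Answer: x ∈ {4}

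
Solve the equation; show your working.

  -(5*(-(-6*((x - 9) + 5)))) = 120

Step 1. [-(5*(-(-6*((x - 9) + 5)))) = 120] LHS negated; negate both sides ⇒ neg: 5*(-(-6*((x - 9) + 5))) = -120.
Step 2. [5*(-(-6*((x - 9) + 5))) = -120] 5 out front; divide by 5. So div: -(-6*((x - 9) + 5)) = -24.
Step 3. [-(-6*((x - 9) + 5)) = -24] leading − — multiply by −1 ⇒ neg: -6*((x - 9) + 5) = 24.
Step 4. [-6*((x - 9) + 5) = 24] -6 out front; divide by -6, so div: (x - 9) + 5 = -4.
Step 5. [(x - 9) + 5 = -4] subtract 5: x sits inside (… + 5), so sub: x - 9 = -9.
Step 6. [x - 9 = -9] the outer -9 inverts by adding 9. So sub: x = 0.

Answer: x ∈ {0}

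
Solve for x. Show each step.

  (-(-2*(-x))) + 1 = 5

Step 1. [(-(-2*(-x))) + 1 = 5] peel the +1: subtract 1 from each side. So sub: -(-2*(-x)) = 4.
Step 2. [-(-2*(-x)) = 4] LHS negated; negate both sides. So neg: -2*(-x) = -4.
Step 3. [-2*(-x) = -4] divide by the outer -2 ⇒ div: -x = 2.
Step 4. [-x = 2] LHS negated; negate both sides ⇒ neg: x = -2.

Answer: x ∈ {-2}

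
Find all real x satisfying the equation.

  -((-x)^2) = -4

Step 1. [-((-x)^2) = -4] flip signs both sides. So neg: (-x)^2 = 4.
Step 2. [(-x)^2 = 4] √ both sides: 4 ≥ 0 gives two branches ⇒ sqrt: -x = 2 or -2.
Step 3. [-x = 2 or -2] LHS negated; negate both sides. So neg: x = -2 or 2.

Answer: x ∈ {-2, 2}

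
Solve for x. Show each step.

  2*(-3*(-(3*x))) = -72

Step 1. [2*(-3*(-(3*x))) = -72] 2 out front; divide by 2. So div: -3*(-(3*x)) = -36.
Step 2. [-3*(-(3*x)) = -36] LHS = -3·(…); ÷-3 both sides ⇒ div: -(3*x) = 12.
Step 3. [-(3*x) = 12] LHS negated; negate both sides ⇒ neg: 3*x = -12.
Step 4. [3*x = -12] LHS = 3·(…); ÷3 both sides, so div: x = -4.

Answer: x ∈ {-4}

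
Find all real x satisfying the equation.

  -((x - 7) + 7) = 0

Step 1. [-((x - 7) + 7) = 0] leading − — multiply by −1. So neg: (x - 7) + 7 = 0.
Step 2. [(x - 7) + 7 = 0] +7 is outermost — subtract 7 both sides ⇒ sub: x - 7 = -7.
Step 3. [x - 7 = -7] add 7: x sits inside (… - 7), so sub: x = 0.

Answer: x ∈ {0}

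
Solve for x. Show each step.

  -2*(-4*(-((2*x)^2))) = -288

Step 1. [-2*(-4*(-((2*x)^2))) = -288] leading coefficient -2: divide by -2, so div: -4*(-((2*x)^2)) = 144.
Step 2. [-4*(-((2*x)^2)) = 144] -4·(inner) — divide through by -4. So div: -((2*x)^2) = -36.
Step 3. [-((2*x)^2) = -36] flip signs both sides. So neg: (2*x)^2 = 36.
Step 4. [(2*x)^2 = 36] LHS squared, RHS 36 ≥ 0: apply √ (±). So sqrt: 2*x = 6 or -6.
Step 5. [2*x = 6 or -6] leading coefficient 2: divide by 2. So div: x = 3 or -3.

Answer: x ∈ {-3, 3}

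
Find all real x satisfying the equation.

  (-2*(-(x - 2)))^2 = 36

Step 1. [(-2*(-(x - 2)))^2 = 36] √ both sides: 36 ≥ 0 gives two branches ⇒ sqrt: -2*(-(x - 2)) = 6 or -6.
Step 2. [-2*(-(x - 2)) = 6 or -6] -2·(inner) — divide through by -2, so div: -(x - 2) = -3 or 3.
Step 3. [-(x - 2) = -3 or 3] flip signs both sides ⇒ neg: x - 2 = 3 or -3.
Step 4. [x - 2 = 3 or -3] 2 comes off first (add 2). So sub: x = 5 or -1.

Answer: x ∈ {-1, 5}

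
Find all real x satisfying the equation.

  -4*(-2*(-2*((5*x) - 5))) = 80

Step 1. [-4*(-2*(-2*((5*x) - 5))) = 80] -4 out front; divide by -4, so div: -2*(-2*((5*x) - 5)) = -20.
Step 2. [-2*(-2*((5*x) - 5)) = -20] -2·(inner) — divide through by -2, so div: -2*((5*x) - 5) = 10.
Step 3. [-2*((5*x) - 5) = 10] -2·(inner) — divide through by -2. So div: (5*x) - 5 = -5.
Step 4. [(5*x) - 5 = -5] add 5: x sits inside (… - 5). So sub: 5*x = 0.
Step 5. [5*x = 0] 5·(inner) — divide through by 5, so div: x = 0.

Answer: x ∈ {0}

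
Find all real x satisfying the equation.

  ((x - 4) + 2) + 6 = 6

Step 1. [((x - 4) + 2) + 6 = 6] 6 comes off first (subtract 6) ⇒ sub: (x - 4) + 2 = 0.
Step 2. [(x - 4) + 2 = 0] +2 is outermost — subtract 2 both sides. So sub: x - 4 = -2.
Step 3. [x - 4 = -2] peel the -4: add 4 from each side, so sub: x = 2.

Answer: x ∈ {2}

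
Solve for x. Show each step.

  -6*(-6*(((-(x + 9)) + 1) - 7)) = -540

Step 1. [-6*(-6*(((-(x + 9)) + 1) - 7)) = -540] leading coefficient -6: divide by -6. So div: -6*(((-(x + 9)) + 1) - 7) = 90.
Step 2. [-6*(((-(x + 9)) + 1) - 7) = 90] LHS = -6·(…); ÷-6 both sides. So div: ((-(x + 9)) + 1) - 7 = -15.
Step 3. [((-(x + 9)) + 1) - 7 = -15] peel the -7: add 7 from each side ⇒ sub: (-(x + 9)) + 1 = -8.
Step 4. [(-(x + 9)) + 1 = -8] subtract 1: x sits inside (… + 1). So sub: -(x + 9) = -9.
Step 5. [-(x + 9) = -9] flip signs both sides. So neg: x + 9 = 9.
Step 6. [x + 9 = 9] 9 comes off first (subtract 9). So sub: x = 0.

Answer: x ∈ {0}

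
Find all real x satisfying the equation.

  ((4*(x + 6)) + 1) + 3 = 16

Step 1. [((4*(x + 6)) + 1) + 3 = 16] peel the +3: subtract 3 from each side ⇒ sub: (4*(x + 6)) + 1 = 13.
Step 2. [(4*(x + 6)) + 1 = 13] the outer +1 inverts by subtracting 1. So sub: 4*(x + 6) = 12.
Step 3. [4*(x + 6) = 12] 4 out front; divide by 4, so div: x + 6 = 3.
Step 4. [x + 6 = 3] 6 comes off first (subtract 6). So sub: x = -3.

Answer: x ∈ {-3}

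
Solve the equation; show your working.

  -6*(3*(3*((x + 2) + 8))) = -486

Step 1. [-6*(3*(3*((x + 2) + 8))) = -486] LHS = -6·(…); ÷-6 both sides, so div: 3*(3*((x + 2) + 8)) = 81.
Step 2. [3*(3*((x + 2) + 8)) = 81] leading coefficient 3: divide by 3, so div: 3*((x + 2) + 8) = 27.
Step 3. [3*((x + 2) + 8) = 27] divide by the outer 3 ⇒ div: (x + 2) + 8 = 9.
Step 4. [(x + 2) + 8 = 9] peel the +8: subtract 8 from each side. So sub: x + 2 = 1.
Step 5. [x + 2 = 1] +2 is outermost — subtract 2 both sides, so sub: x = -1.

Answer: x ∈ {-1}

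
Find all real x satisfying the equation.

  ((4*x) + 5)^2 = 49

Step 1. [((4*x) + 5)^2 = 49] √ both sides: 49 ≥ 0 gives two branches. So sqrt: (4*x) + 5 = 7 or -7.
Step 2. [(4*x) + 5 = 7 or -7] the outer +5 inverts by subtracting 5 ⇒ sub: 4*x = 2 or -12.
Step 3. [4*x = 2 or -12] divide by the outer 4. So div: x = 1/2 or -3.

Answer: x ∈ {-3, 1/2}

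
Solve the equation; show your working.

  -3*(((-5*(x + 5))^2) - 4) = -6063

Step 1. [-3*(((-5*(x + 5))^2) - 4) = -6063] -3·(inner) — divide through by -3, so div: ((-5*(x + 5))^2) - 4 = 2021.
Step 2. [((-5*(x + 5))^2) - 4 = 2021] peel the -4: add 4 from each side, so sub: (-5*(x + 5))^2 = 2025.
Step 3. [(-5*(x + 5))^2 = 2025] √ both sides: 2025 ≥ 0 gives two branches, so sqrt: -5*(x + 5) = 45 or -45.
Step 4. [-5*(x + 5) = 45 or -45] -5·(inner) — divide through by -5, so div: x + 5 = -9 or 9.
Step 5. [x + 5 = -9 or 9] +5 is outermost — subtract 5 both sides. So sub: x = -14 or 4.

Answer: x ∈ {-14, 4}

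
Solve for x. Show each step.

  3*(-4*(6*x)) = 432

Step 1. [3*(-4*(6*x)) = 432] LHS = 3·(…); ÷3 both sides. So div: -4*(6*x) = 144.
Step 2. [-4*(6*x) = 144] LHS = -4·(…); ÷-4 both sides. So div: 6*x = -36.
Step 3. [6*x = -36] leading coefficient 6: divide by 6 ⇒ div: x = -6.

Answer: x ∈ {-6}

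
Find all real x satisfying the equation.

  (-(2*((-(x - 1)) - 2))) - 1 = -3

Step 1. [(-(2*((-(x - 1)) - 2))) - 1 = -3] peel the -1: add 1 from each side. So sub: -(2*((-(x - 1)) - 2)) = -2.
Step 2. [-(2*((-(x - 1)) - 2)) = -2] LHS negated; negate both sides. So neg: 2*((-(x - 1)) - 2) = 2.
Step 3. [2*((-(x - 1)) - 2) = 2] divide by the outer 2, so div: (-(x - 1)) - 2 = 1.
Step 4. [(-(x - 1)) - 2 = 1] 2 comes off first (add 2), so sub: -(x - 1) = 3.
Step 5. [-(x - 1) = 3] leading − — multiply by −1, so neg: x - 1 = -3.
Step 6. [x - 1 = -3] -1 is outermost — add 1 both sides. So sub: x = -2.

Answer: x ∈ {-2}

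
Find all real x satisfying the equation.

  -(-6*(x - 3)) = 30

Step 1. [-(-6*(x - 3)) = 30] flip signs both sides, so neg: -6*(x - 3) = -30.
Step 2. [-6*(x - 3) = -30] divide by the outer -6. So div: x - 3 = 5.
Step 3. [x - 3 = 5] the outer -3 inverts by adding 3, so sub: x = 8.

Answer: x ∈ {8}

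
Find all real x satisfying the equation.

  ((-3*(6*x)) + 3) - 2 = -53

Step 1. [((-3*(6*x)) + 3) - 2 = -53] -2 is outermost — add 2 both sides, so sub: (-3*(6*x)) + 3 = -51.
Step 2. [(-3*(6*x)) + 3 = -51] the outer +3 inverts by subtracting 3. So sub: -3*(6*x) = -54.
Step 3. [-3*(6*x) = -54] -3 out front; divide by -3 ⇒ div: 6*x = 18.
Step 4. [6*x = 18] 6 out front; divide by 6 ⇒ div: x = 3.

Answer: x ∈ {3}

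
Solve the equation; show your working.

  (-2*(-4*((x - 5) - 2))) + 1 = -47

Step 1. [(-2*(-4*((x - 5) - 2))) + 1 = -47] 1 comes off first (subtract 1), so sub: -2*(-4*((x - 5) - 2)) = -48.
Step 2. [-2*(-4*((x - 5) - 2)) = -48] leading coefficient -2: divide by -2 ⇒ div: -4*((x - 5) - 2) = 24.
Step 3. [-4*((x - 5) - 2) = 24] LHS = -4·(…); ÷-4 both sides. So div: (x - 5) - 2 = -6.
Step 4. [(x - 5) - 2 = -6] the outer -2 inverts by adding 2. So sub: x - 5 = -4.
Step 5. [x - 5 = -4] peel the -5: add 5 from each side, so sub: x = 1.

Answer: x ∈ {1}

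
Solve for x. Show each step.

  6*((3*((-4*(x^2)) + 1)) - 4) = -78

Step 1. [6*((3*((-4*(x^2)) + 1)) - 4) = -78] leading coefficient 6: divide by 6. So div: (3*((-4*(x^2)) + 1)) - 4 = -13.
Step 2. [(3*((-4*(x^2)) + 1)) - 4 = -13] add 4: x sits inside (… - 4). So sub: 3*((-4*(x^2)) + 1) = -9.
Step 3. [3*((-4*(x^2)) + 1) = -9] 3·(inner) — divide through by 3 ⇒ div: (-4*(x^2)) + 1 = -3.
Step 4. [(-4*(x^2)) + 1 = -3] +1 is outermost — subtract 1 both sides ⇒ sub: -4*(x^2) = -4.
Step 5. [-4*(x^2) = -4] LHS = -4·(…); ÷-4 both sides. So div: x^2 = 1.
Step 6. [x^2 = 1] √ both sides: 1 ≥ 0 gives two branches. So sqrt: x = 1 or -1.

Answer: x ∈ {-1, 1}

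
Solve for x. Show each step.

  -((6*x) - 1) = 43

Step 1. [-((6*x) - 1) = 43] LHS negated; negate both sides. So neg: (6*x) - 1 = -43.
Step 2. [(6*x) - 1 = -43] 1 comes off first (add 1) ⇒ sub: 6*x = -42.
Step 3. [6*x = -42] leading coefficient 6: divide by 6. So div: x = -7.

Answer: x ∈ {-7}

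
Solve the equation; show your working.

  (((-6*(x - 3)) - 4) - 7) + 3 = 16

Step 1. [(((-6*(x - 3)) - 4) - 7) + 3 = 16] subtract 3: x sits inside (… + 3), so sub: ((-6*(x - 3)) - 4) - 7 = 13.
Step 2. [((-6*(x - 3)) - 4) - 7 = 13] 7 comes off first (add 7), so sub: (-6*(x - 3)) - 4 = 20.
Step 3. [(-6*(x - 3)) - 4 = 20] 4 comes off first (add 4), so sub: -6*(x - 3) = 24.
Step 4. [-6*(x - 3) = 24] leading coefficient -6: divide by -6, so div: x - 3 = -4.
Step 5. [x - 3 = -4] peel the -3: add 3 from each side ⇒ sub: x = -1.

Answer: x ∈ {-1}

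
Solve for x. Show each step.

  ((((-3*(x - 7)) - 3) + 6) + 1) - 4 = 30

Step 1. [((((-3*(x - 7)) - 3) + 6) + 1) - 4 = 30] the outer -4 inverts by adding 4, so sub: (((-3*(x - 7)) - 3) + 6) + 1 = 34.
Step 2. [(((-3*(x - 7)) - 3) + 6) + 1 = 34] the outer +1 inverts by subtracting 1, so sub: ((-3*(x - 7)) - 3) + 6 = 33.
Step 3. [((-3*(x - 7)) - 3) + 6 = 33] 6 comes off first (subtract 6) ⇒ sub: (-3*(x - 7)) - 3 = 27.
Step 4. [(-3*(x - 7)) - 3 = 27] -3 | LHS and -3 | 27: pull -3 out. So factor: (x - 7) + 1 = -9.
Step 5. [(x - 7) + 1 = -9] the outer +1 inverts by subtracting 1, so sub: x - 7 = -10.
Step 6. [x - 7 = -10] peel the -7: add 7 from each side, so sub: x = -3.

Answer: x ∈ {-3}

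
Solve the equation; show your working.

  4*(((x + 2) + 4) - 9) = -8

Step 1. [4*(((x + 2) + 4) - 9) = -8] 4 out front; divide by 4. So div: ((x + 2) + 4) - 9 = -2.
Step 2. [((x + 2) + 4) - 9 = -2] the outer -9 inverts by adding 9. So sub: (x + 2) + 4 = 7.
Step 3. [(x + 2) + 4 = 7] +4 is outermost — subtract 4 both sides. So sub: x + 2 = 3.
Step 4. [x + 2 = 3] the outer +2 inverts by subtracting 2. So sub: x = 1.

Answer: x ∈ {1}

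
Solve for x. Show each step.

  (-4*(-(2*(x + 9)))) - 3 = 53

Step 1. [(-4*(-(2*(x + 9)))) - 3 = 53] -3 is outermost — add 3 both sides ⇒ sub: -4*(-(2*(x + 9))) = 56.
Step 2. [-4*(-(2*(x + 9))) = 56] LHS = -4·(…); ÷-4 both sides. So div: -(2*(x + 9)) = -14.
Step 3. [-(2*(x + 9)) = -14] leading − — multiply by −1. So neg: 2*(x + 9) = 14.
Step 4. [2*(x + 9) = 14] 2 out front; divide by 2. So div: x + 9 = 7.
Step 5. [x + 9 = 7] +9 is outermost — subtract 9 both sides, so sub: x = -2.

Answer: x ∈ {-2}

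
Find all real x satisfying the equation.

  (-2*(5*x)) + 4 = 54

Step 1. [(-2*(5*x)) + 4 = 54] +4 is outermost — subtract 4 both sides ⇒ sub: -2*(5*x) = 50.
Step 2. [-2*(5*x) = 50] -2 out front; divide by -2 ⇒ div: 5*x = -25.
Step 3. [5*x = -25] divide by the outer 5 ⇒ div: x = -5.

Answer: x ∈ {-5}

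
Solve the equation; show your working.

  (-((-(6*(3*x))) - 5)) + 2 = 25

Step 1. [(-((-(6*(3*x))) - 5)) + 2 = 25] the outer +2 inverts by subtracting 2, so sub: -((-(6*(3*x))) - 5) = 23.
Step 2. [-((-(6*(3*x))) - 5) = 23] leading − — multiply by −1 ⇒ neg: (-(6*(3*x))) - 5 = -23.
Step 3. [(-(6*(3*x))) - 5 = -23] add 5: x sits inside (… - 5) ⇒ sub: -(6*(3*x)) = -18.
Step 4. [-(6*(3*x)) = -18] LHS negated; negate both sides ⇒ neg: 6*(3*x) = 18.
Step 5. [6*(3*x) = 18] divide by the outer 6 ⇒ div: 3*x = 3.
Step 6. [3*x = 3] leading coefficient 3: divide by 3, so div: x = 1.

Answer: x ∈ {1}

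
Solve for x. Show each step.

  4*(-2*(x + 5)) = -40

Step 1. [4*(-2*(x + 5)) = -40] 4·(inner) — divide through by 4, so div: -2*(x + 5) = -10.
Step 2. [-2*(x + 5) = -10] -2·(inner) — divide through by -2 ⇒ div: x + 5 = 5.
Step 3. [x + 5 = 5] 5 comes off first (subtract 5). So sub: x = 0.

Answer: x ∈ {0}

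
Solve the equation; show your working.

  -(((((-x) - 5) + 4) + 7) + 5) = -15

Step 1. [-(((((-x) - 5) + 4) + 7) + 5) = -15] leading − — multiply by −1, so neg: ((((-x) - 5) + 4) + 7) + 5 = 15.
Step 2. [((((-x) - 5) + 4) + 7) + 5 = 15] peel the +5: subtract 5 from each side. So sub: (((-x) - 5) + 4) + 7 = 10.
Step 3. [(((-x) - 5) + 4) + 7 = 10] +7 is outermost — subtract 7 both sides ⇒ sub: ((-x) - 5) + 4 = 3.
Step 4. [((-x) - 5) + 4 = 3] +4 is outermost — subtract 4 both sides. So sub: (-x) - 5 = -1.
Step 5. [(-x) - 5 = -1] the outer -5 inverts by adding 5, so sub: -x = 4.
Step 6. [-x = 4] leading − — multiply by −1, so neg: x = -4.

Answer: x ∈ {-4}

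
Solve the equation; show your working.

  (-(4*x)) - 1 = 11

Step 1. [(-(4*x)) - 1 = 11] -1 is outermost — add 1 both sides. So sub: -(4*x) = 12.
Step 2. [-(4*x) = 12] LHS negated; negate both sides ⇒ neg: 4*x = -12.
Step 3. [4*x = -12] leading coefficient 4: divide by 4 ⇒ div: x = -3.

Answer: x ∈ {-3}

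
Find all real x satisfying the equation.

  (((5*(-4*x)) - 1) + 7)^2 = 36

Step 1. [(((5*(-4*x)) - 1) + 7)^2 = 36] LHS squared, RHS 36 ≥ 0: apply √ (±), so sqrt: ((5*(-4*x)) - 1) + 7 = 6 or -6.
Step 2. [((5*(-4*x)) - 1) + 7 = 6 or -6] subtract 7: x sits inside (… + 7), so sub: (5*(-4*x)) - 1 = -1 or -13.
Step 3. [(5*(-4*x)) - 1 = -1 or -13] peel the -1: add 1 from each side ⇒ sub: 5*(-4*x) = 0 or -12.
Step 4. [5*(-4*x) = 0 or -12] divide by the outer 5, so div: -4*x = 0 or -12/5.
Step 5. [-4*x = 0 or -12/5] leading coefficient -4: divide by -4 ⇒ div: x = 0 or 3/5.

Answer: x ∈ {0, 3/5}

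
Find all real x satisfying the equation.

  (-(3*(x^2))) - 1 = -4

Step 1. [(-(3*(x^2))) - 1 = -4] the outer -1 inverts by adding 1 ⇒ sub: -(3*(x^2)) = -3.
Step 2. [-(3*(x^2)) = -3] leading − — multiply by −1 ⇒ neg: 3*(x^2) = 3.
Step 3. [3*(x^2) = 3] divide by the outer 3, so div: x^2 = 1.
Step 4. [x^2 = 1] √ both sides: 1 ≥ 0 gives two branches, so sqrt: x = 1 or -1.

Answer: x ∈ {-1, 1}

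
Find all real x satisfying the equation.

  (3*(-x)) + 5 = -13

Step 1. [(3*(-x)) + 5 = -13] +5 is outermost — subtract 5 both sides, so sub: 3*(-x) = -18.
Step 2. [3*(-x) = -18] LHS = 3·(…); ÷3 both sides ⇒ div: -x = -6.
Step 3. [-x = -6] LHS negated; negate both sides ⇒ neg: x = 6.

Answer: x ∈ {6}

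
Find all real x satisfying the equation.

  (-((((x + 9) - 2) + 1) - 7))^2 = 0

Step 1. [(-((((x + 9) - 2) + 1) - 7))^2 = 0] √ both sides: 0 ≥ 0 gives two branches. So sqrt: -((((x + 9) - 2) + 1) - 7) = 0.
Step 2. [-((((x + 9) - 2) + 1) - 7) = 0] leading − — multiply by −1 ⇒ neg: (((x + 9) - 2) + 1) - 7 = 0.
Step 3. [(((x + 9) - 2) + 1) - 7 = 0] the outer -7 inverts by adding 7 ⇒ sub: ((x + 9) - 2) + 1 = 7.
Step 4. [((x + 9) - 2) + 1 = 7] 1 comes off first (subtract 1) ⇒ sub: (x + 9) - 2 = 6.
Step 5. [(x + 9) - 2 = 6] peel the -2: add 2 from each side. So sub: x + 9 = 8.
Step 6. [x + 9 = 8] the outer +9 inverts by subtracting 9, so sub: x = -1.

Answer: x ∈ {-1}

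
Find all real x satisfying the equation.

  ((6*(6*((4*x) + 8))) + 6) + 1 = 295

Step 1. [((6*(6*((4*x) + 8))) + 6) + 1 = 295] peel the +1: subtract 1 from each side ⇒ sub: (6*(6*((4*x) + 8))) + 6 = 294.
Step 2. [(6*(6*((4*x) + 8))) + 6 = 294] common factor 6 (LHS and 294) — divide through. So factor: (6*((4*x) + 8)) + 1 = 49.
Step 3. [(6*((4*x) + 8)) + 1 = 49] the outer +1 inverts by subtracting 1, so sub: 6*((4*x) + 8) = 48.
Step 4. [6*((4*x) + 8) = 48] LHS = 6·(…); ÷6 both sides, so div: (4*x) + 8 = 8.
Step 5. [(4*x) + 8 = 8] 4 | LHS and 4 | 8: pull 4 out. So factor: x + 2 = 2.
Step 6. [x + 2 = 2] +2 is outermost — subtract 2 both sides, so sub: x = 0.

Answer: x ∈ {0}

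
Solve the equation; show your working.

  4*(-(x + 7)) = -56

Step 1. [4*(-(x + 7)) = -56] divide by the outer 4, so div: -(x + 7) = -14.
Step 2. [-(x + 7) = -14] LHS negated; negate both sides ⇒ neg: x + 7 = 14.
Step 3. [x + 7 = 14] +7 is outermost — subtract 7 both sides ⇒ sub: x = 7.

Answer: x ∈ {7}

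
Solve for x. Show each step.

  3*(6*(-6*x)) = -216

Step 1. [3*(6*(-6*x)) = -216] divide by the outer 3, so div: 6*(-6*x) = -72.
Step 2. [6*(-6*x) = -72] LHS = 6·(…); ÷6 both sides. So div: -6*x = -12.
Step 3. [-6*x = -12] leading coefficient -6: divide by -6 ⇒ div: x = 2.

Answer: x ∈ {2}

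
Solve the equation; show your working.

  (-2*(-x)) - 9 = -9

Step 1. [(-2*(-x)) - 9 = -9] 9 comes off first (add 9) ⇒ sub: -2*(-x) = 0.
Step 2. [-2*(-x) = 0] LHS = -2·(…); ÷-2 both sides. So div: -x = 0.
Step 3. [-x = 0] leading − — multiply by −1. So neg: x = 0.

Answer: x ∈ {0}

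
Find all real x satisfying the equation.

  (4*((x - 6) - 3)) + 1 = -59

Step 1. [(4*((x - 6) - 3)) + 1 = -59] 1 comes off first (subtract 1) ⇒ sub: 4*((x - 6) - 3) = -60.
Step 2. [4*((x - 6) - 3) = -60] 4·(inner) — divide through by 4. So div: (x - 6) - 3 = -15.
Step 3. [(x - 6) - 3 = -15] the outer -3 inverts by adding 3. So sub: x - 6 = -12.
Step 4. [x - 6 = -12] -6 is outermost — add 6 both sides, so sub: x = -6.

Answer: x ∈ {-6}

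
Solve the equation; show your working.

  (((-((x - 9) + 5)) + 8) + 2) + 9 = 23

Step 1. [(((-((x - 9) + 5)) + 8) + 2) + 9 = 23] peel the +9: subtract 9 from each side. So sub: ((-((x - 9) + 5)) + 8) + 2 = 14.
Step 2. [((-((x - 9) + 5)) + 8) + 2 = 14] +2 is outermost — subtract 2 both sides, so sub: (-((x - 9) + 5)) + 8 = 12.
Step 3. [(-((x - 9) + 5)) + 8 = 12] the outer +8 inverts by subtracting 8, so sub: -((x - 9) + 5) = 4.
Step 4. [-((x - 9) + 5) = 4] flip signs both sides ⇒ neg: (x - 9) + 5 = -4.
Step 5. [(x - 9) + 5 = -4] subtract 5: x sits inside (… + 5) ⇒ sub: x - 9 = -9.
Step 6. [x - 9 = -9] the outer -9 inverts by adding 9. So sub: x = 0.

Answer: x ∈ {0}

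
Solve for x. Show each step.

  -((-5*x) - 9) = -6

Step 1. [-((-5*x) - 9) = -6] LHS negated; negate both sides, so neg: (-5*x) - 9 = 6.
Step 2. [(-5*x) - 9 = 6] peel the -9: add 9 from each side ⇒ sub: -5*x = 15.
Step 3. [-5*x = 15] leading coefficient -5: divide by -5 ⇒ div: x = -3.

Answer: x ∈ {-3}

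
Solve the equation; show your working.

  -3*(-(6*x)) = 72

Step 1. [-3*(-(6*x)) = 72] LHS = -3·(…); ÷-3 both sides, so div: -(6*x) = -24.
Step 2. [-(6*x) = -24] leading − — multiply by −1 ⇒ neg: 6*x = 24.
Step 3. [6*x = 24] 6 out front; divide by 6, so div: x = 4.

Answer: x ∈ {4}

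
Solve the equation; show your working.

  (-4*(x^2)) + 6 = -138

Step 1. [(-4*(x^2)) + 6 = -138] peel the +6: subtract 6 from each side ⇒ sub: -4*(x^2) = -144.
Step 2. [-4*(x^2) = -144] leading coefficient -4: divide by -4, so div: x^2 = 36.
Step 3. [x^2 = 36] 36 ≥ 0, LHS is (·)² — take ±√. So sqrt: x = 6 or -6.

Answer: x ∈ {-6, 6}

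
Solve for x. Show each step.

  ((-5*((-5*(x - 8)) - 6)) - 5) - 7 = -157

Step 1. [((-5*((-5*(x - 8)) - 6)) - 5) - 7 = -157] -7 is outermost — add 7 both sides, so sub: (-5*((-5*(x - 8)) - 6)) - 5 = -150.
Step 2. [(-5*((-5*(x - 8)) - 6)) - 5 = -150] 5 comes off first (add 5). So sub: -5*((-5*(x - 8)) - 6) = -145.
Step 3. [-5*((-5*(x - 8)) - 6) = -145] divide by the outer -5. So div: (-5*(x - 8)) - 6 = 29.
Step 4. [(-5*(x - 8)) - 6 = 29] peel the -6: add 6 from each side, so sub: -5*(x - 8) = 35.
Step 5. [-5*(x - 8) = 35] -5·(inner) — divide through by -5. So div: x - 8 = -7.
Step 6. [x - 8 = -7] peel the -8: add 8 from each side. So sub: x = 1.

Answer: x ∈ {1}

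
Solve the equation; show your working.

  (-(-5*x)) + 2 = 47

Step 1. [(-(-5*x)) + 2 = 47] the outer +2 inverts by subtracting 2. So sub: -(-5*x) = 45.
Step 2. [-(-5*x) = 45] flip signs both sides, so neg: -5*x = -45.
Step 3. [-5*x = -45] -5·(inner) — divide through by -5. So div: x = 9.

Answer: x ∈ {9}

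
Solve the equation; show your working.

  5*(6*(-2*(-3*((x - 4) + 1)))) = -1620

Step 1. [5*(6*(-2*(-3*((x - 4) + 1)))) = -1620] 5 out front; divide by 5. So div: 6*(-2*(-3*((x - 4) + 1))) = -324.
Step 2. [6*(-2*(-3*((x - 4) + 1))) = -324] LHS = 6·(…); ÷6 both sides. So div: -2*(-3*((x - 4) + 1)) = -54.
Step 3. [-2*(-3*((x - 4) + 1)) = -54] -2 out front; divide by -2. So div: -3*((x - 4) + 1) = 27.
Step 4. [-3*((x - 4) + 1) = 27] divide by the outer -3 ⇒ div: (x - 4) + 1 = -9.
Step 5. [(x - 4) + 1 = -9] the outer +1 inverts by subtracting 1 ⇒ sub: x - 4 = -10.
Step 6. [x - 4 = -10] 4 comes off first (add 4), so sub: x = -6.

Answer: x ∈ {-6}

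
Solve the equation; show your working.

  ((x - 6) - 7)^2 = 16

Step 1. [((x - 6) - 7)^2 = 16] √ both sides: 16 ≥ 0 gives two branches, so sqrt: (x - 6) - 7 = 4 or -4.
Step 2. [(x - 6) - 7 = 4 or -4] 7 comes off first (add 7) ⇒ sub: x - 6 = 11 or 3.
Step 3. [x - 6 = 11 or 3] add 6: x sits inside (… - 6) ⇒ sub: x = 17 or 9.

Answer: x ∈ {9, 17}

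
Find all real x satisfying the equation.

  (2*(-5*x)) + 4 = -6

Step 1. [(2*(-5*x)) + 4 = -6] the outer +4 inverts by subtracting 4, so sub: 2*(-5*x) = -10.
Step 2. [2*(-5*x) = -10] LHS = 2·(…); ÷2 both sides ⇒ div: -5*x = -5.
Step 3. [-5*x = -5] -5·(inner) — divide through by -5. So div: x = 1.

Answer: x ∈ {1}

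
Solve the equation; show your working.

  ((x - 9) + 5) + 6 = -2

Step 1. [((x - 9) + 5) + 6 = -2] +6 is outermost — subtract 6 both sides, so sub: (x - 9) + 5 = -8.
Step 2. [(x - 9) + 5 = -8] the outer +5 inverts by subtracting 5, so sub: x - 9 = -13.
Step 3. [x - 9 = -13] 9 comes off first (add 9). So sub: x = -4.

Answer: x ∈ {-4}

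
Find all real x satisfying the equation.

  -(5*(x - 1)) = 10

Step 1. [-(5*(x - 1)) = 10] leading − — multiply by −1 ⇒ neg: 5*(x - 1) = -10.
Step 2. [5*(x - 1) = -10] divide by the outer 5 ⇒ div: x - 1 = -2.
Step 3. [x - 1 = -2] peel the -1: add 1 from each side ⇒ sub: x = -1.

Answer: x ∈ {-1}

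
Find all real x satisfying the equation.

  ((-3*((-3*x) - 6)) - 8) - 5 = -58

Step 1. [((-3*((-3*x) - 6)) - 8) - 5 = -58] the outer -5 inverts by adding 5, so sub: (-3*((-3*x) - 6)) - 8 = -53.
Step 2. [(-3*((-3*x) - 6)) - 8 = -53] add 8: x sits inside (… - 8). So sub: -3*((-3*x) - 6) = -45.
Step 3. [-3*((-3*x) - 6) = -45] -3·(inner) — divide through by -3. So div: (-3*x) - 6 = 15.
Step 4. [(-3*x) - 6 = 15] the outer -6 inverts by adding 6, so sub: -3*x = 21.
Step 5. [-3*x = 21] LHS = -3·(…); ÷-3 both sides, so div: x = -7.

Answer: x ∈ {-7}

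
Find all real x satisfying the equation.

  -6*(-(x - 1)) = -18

Step 1. [-6*(-(x - 1)) = -18] LHS = -6·(…); ÷-6 both sides, so div: -(x - 1) = 3.
Step 2. [-(x - 1) = 3] leading − — multiply by −1 ⇒ neg: x - 1 = -3.
Step 3. [x - 1 = -3] -1 is outermost — add 1 both sides ⇒ sub: x = -2.

Answer: x ∈ {-2}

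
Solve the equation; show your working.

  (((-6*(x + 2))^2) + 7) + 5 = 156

Step 1. [(((-6*(x + 2))^2) + 7) + 5 = 156] peel the +5: subtract 5 from each side. So sub: ((-6*(x + 2))^2) + 7 = 151.
Step 2. [((-6*(x + 2))^2) + 7 = 151] peel the +7: subtract 7 from each side. So sub: (-6*(x + 2))^2 = 144.
Step 3. [(-6*(x + 2))^2 = 144] 144 ≥ 0, LHS is (·)² — take ±√. So sqrt: -6*(x + 2) = 12 or -12.
Step 4. [-6*(x + 2) = 12 or -12] divide by the outer -6 ⇒ div: x + 2 = -2 or 2.
Step 5. [x + 2 = -2 or 2] 2 comes off first (subtract 2). So sub: x = -4 or 0.

Answer: x ∈ {-4, 0}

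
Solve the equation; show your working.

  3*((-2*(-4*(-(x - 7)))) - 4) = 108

Step 1. [3*((-2*(-4*(-(x - 7)))) - 4) = 108] 3·(inner) — divide through by 3. So div: (-2*(-4*(-(x - 7)))) - 4 = 36.
Step 2. [(-2*(-4*(-(x - 7)))) - 4 = 36] -2 divides every term; factor it out ⇒ factor: (-4*(-(x - 7))) + 2 = -18.
Step 3. [(-4*(-(x - 7))) + 2 = -18] peel the +2: subtract 2 from each side, so sub: -4*(-(x - 7)) = -20.
Step 4. [-4*(-(x - 7)) = -20] divide by the outer -4. So div: -(x - 7) = 5.
Step 5. [-(x - 7) = 5] LHS negated; negate both sides. So neg: x - 7 = -5.
Step 6. [x - 7 = -5] add 7: x sits inside (… - 7). So sub: x = 2.

Answer: x ∈ {2}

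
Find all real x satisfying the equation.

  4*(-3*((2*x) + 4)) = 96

Step 1. [4*(-3*((2*x) + 4)) = 96] 4·(inner) — divide through by 4 ⇒ div: -3*((2*x) + 4) = 24.
Step 2. [-3*((2*x) + 4) = 24] -3·(inner) — divide through by -3, so div: (2*x) + 4 = -8.
Step 3. [(2*x) + 4 = -8] the outer +4 inverts by subtracting 4 ⇒ sub: 2*x = -12.
Step 4. [2*x = -12] leading coefficient 2: divide by 2, so div: x = -6.

Answer: x ∈ {-6}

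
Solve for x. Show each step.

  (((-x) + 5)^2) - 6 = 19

Step 1. [(((-x) + 5)^2) - 6 = 19] the outer -6 inverts by adding 6. So sub: ((-x) + 5)^2 = 25.
Step 2. [((-x) + 5)^2 = 25] √ both sides: 25 ≥ 0 gives two branches, so sqrt: (-x) + 5 = 5 or -5.
Step 3. [(-x) + 5 = 5 or -5] +5 is outermost — subtract 5 both sides, so sub: -x = 0 or -10.
Step 4. [-x = 0 or -10] LHS negated; negate both sides, so neg: x = 0 or 10.

Answer: x ∈ {0, 10}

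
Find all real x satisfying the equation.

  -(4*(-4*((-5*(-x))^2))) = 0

Step 1. [-(4*(-4*((-5*(-x))^2))) = 0] flip signs both sides. So neg: 4*(-4*((-5*(-x))^2)) = 0.
Step 2. [4*(-4*((-5*(-x))^2)) = 0] leading coefficient 4: divide by 4, so div: -4*((-5*(-x))^2) = 0.
Step 3. [-4*((-5*(-x))^2) = 0] -4·(inner) — divide through by -4, so div: (-5*(-x))^2 = 0.
Step 4. [(-5*(-x))^2 = 0] 0 ≥ 0, LHS is (·)² — take ±√ ⇒ sqrt: -5*(-x) = 0.
Step 5. [-5*(-x) = 0] -5 out front; divide by -5 ⇒ div: -x = 0.
Step 6. [-x = 0] leading − — multiply by −1. So neg: x = 0.

Answer: x ∈ {0}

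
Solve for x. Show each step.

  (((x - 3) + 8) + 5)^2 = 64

Step 1. [(((x - 3) + 8) + 5)^2 = 64] LHS squared, RHS 64 ≥ 0: apply √ (±), so sqrt: ((x - 3) + 8) + 5 = 8 or -8.
Step 2. [((x - 3) + 8) + 5 = 8 or -8] the outer +5 inverts by subtracting 5 ⇒ sub: (x - 3) + 8 = 3 or -13.
Step 3. [(x - 3) + 8 = 3 or -13] +8 is outermost — subtract 8 both sides. So sub: x - 3 = -5 or -21.
Step 4. [x - 3 = -5 or -21] 3 comes off first (add 3), so sub: x = -2 or -18.

Answer: x ∈ {-18, -2}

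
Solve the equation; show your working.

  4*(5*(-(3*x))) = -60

Step 1. [4*(5*(-(3*x))) = -60] 4 out front; divide by 4, so div: 5*(-(3*x)) = -15.
Step 2. [5*(-(3*x)) = -15] 5·(inner) — divide through by 5 ⇒ div: -(3*x) = -3.
Step 3. [-(3*x) = -3] flip signs both sides. So neg: 3*x = 3.
Step 4. [3*x = 3] leading coefficient 3: divide by 3, so div: x = 1.

Answer: x ∈ {1}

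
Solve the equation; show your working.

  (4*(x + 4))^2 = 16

Step 1. [(4*(x + 4))^2 = 16] √ both sides: 16 ≥ 0 gives two branches ⇒ sqrt: 4*(x + 4) = 4 or -4.
Step 2. [4*(x + 4) = 4 or -4] 4·(inner) — divide through by 4, so div: x + 4 = 1 or -1.
Step 3. [x + 4 = 1 or -1] subtract 4: x sits inside (… + 4) ⇒ sub: x = -3 or -5.

Answer: x ∈ {-5, -3}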